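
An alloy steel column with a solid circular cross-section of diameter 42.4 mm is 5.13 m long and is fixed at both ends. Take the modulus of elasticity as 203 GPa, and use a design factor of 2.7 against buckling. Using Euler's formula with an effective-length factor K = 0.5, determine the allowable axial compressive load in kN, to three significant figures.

I = πd⁴/64 = π×42.4⁴/64 = 158600 mm⁴.
Effective length L_e = KL = 0.5×5.13 m = 2565 mm.
Euler critical load P_cr = π²EI/L_e² = π²×203000×158600/2565² = 48310 N.
P_allow = P_cr/n = 48310/2.7 = 17890 N.

P_allow = 17.9 kN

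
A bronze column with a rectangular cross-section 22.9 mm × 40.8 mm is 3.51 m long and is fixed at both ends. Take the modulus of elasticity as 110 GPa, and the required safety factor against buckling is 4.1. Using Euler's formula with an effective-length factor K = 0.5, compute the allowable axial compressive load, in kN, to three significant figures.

P_allow = 3.51 kN

Buckling occurs about the weak axis: I_min = h·b³/12 = 40.8×22.9³/12 = 40830 mm⁴ (b = 22.9 mm is the smaller dimension).
Effective length L_e = KL = 0.5×3.51 m = 1755 mm.
Euler critical load P_cr = π²EI/L_e² = π²×110000×40830/1755² = 14390 N.
P_allow = P_cr/n = 14390/4.1 = 3510 N.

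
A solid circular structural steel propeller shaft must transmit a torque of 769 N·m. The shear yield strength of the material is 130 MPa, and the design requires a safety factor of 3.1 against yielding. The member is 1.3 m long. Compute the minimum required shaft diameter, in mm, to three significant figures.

d = 45.4 mm

Allowable shear stress τ_allow = 130/3.1 = 41.94 MPa.
For a solid shaft τ = 16T/(πd³), so d³ = 16T/(π τ_allow) = 16×769000/(π×41.94) = 93390 mm³.
d = (93390)^(1/3) = 45.37 mm.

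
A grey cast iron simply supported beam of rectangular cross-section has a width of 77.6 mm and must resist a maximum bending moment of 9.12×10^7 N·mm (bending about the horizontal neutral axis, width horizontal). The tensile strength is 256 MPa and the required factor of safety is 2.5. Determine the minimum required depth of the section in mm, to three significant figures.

σ_allow = 256/2.5 = 102.4 MPa.
For a rectangular section σ = 6M/(bh²), so h² = 6M/(b σ_allow) = 6×9.1200×10^7/(77.6×102.4) = 68860 mm².
h = 262.4 mm.

h = 262 mm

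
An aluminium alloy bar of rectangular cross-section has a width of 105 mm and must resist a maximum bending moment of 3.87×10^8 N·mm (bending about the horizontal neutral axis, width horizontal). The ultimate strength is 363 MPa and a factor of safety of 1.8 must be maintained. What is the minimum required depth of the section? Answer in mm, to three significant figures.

σ_allow = 363/1.8 = 201.7 MPa.
For a rectangular section σ = 6M/(bh²), so h² = 6M/(b σ_allow) = 6×3.8700×10^8/(105×201.7) = 109700 mm².
h = 331.1 mm.

h = 331 mm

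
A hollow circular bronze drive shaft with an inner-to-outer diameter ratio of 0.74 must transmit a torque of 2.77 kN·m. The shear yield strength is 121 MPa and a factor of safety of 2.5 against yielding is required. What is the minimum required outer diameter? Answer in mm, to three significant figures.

τ_allow = 121/2.5 = 48.40 MPa.
For a hollow shaft τ = 16T/[πd_o³(1−k⁴)] with k = 0.74, so 1−k⁴ = 0.7001.
d_o³ = 16T/[π τ_allow (1−k⁴)] = 16×2770000/(π×48.40×0.7001) = 416300 mm³.
d_o = 74.67 mm.

d_o = 74.7 mm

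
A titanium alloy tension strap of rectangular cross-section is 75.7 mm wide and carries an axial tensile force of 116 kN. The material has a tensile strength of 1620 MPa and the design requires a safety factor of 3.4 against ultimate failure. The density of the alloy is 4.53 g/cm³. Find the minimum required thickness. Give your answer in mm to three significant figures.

σ_allow = 1620/3.4 = 476.5 MPa.
Required area A = F/σ_allow = 116000/476.5 = 243.5 mm².
t = A/w = 243.5/75.7 = 3.216 mm.

t = 3.22 mm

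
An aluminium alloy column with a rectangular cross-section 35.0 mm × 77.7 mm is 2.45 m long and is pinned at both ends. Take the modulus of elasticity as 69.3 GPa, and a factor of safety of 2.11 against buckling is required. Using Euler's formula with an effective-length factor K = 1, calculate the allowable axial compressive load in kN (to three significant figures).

Buckling occurs about the weak axis: I_min = h·b³/12 = 77.7×35.0³/12 = 277600 mm⁴ (b = 35.0 mm is the smaller dimension).
Effective length L_e = KL = 1×2.45 m = 2450 mm.
Euler critical load P_cr = π²EI/L_e² = π²×69300×277600/2450² = 31630 N.
P_allow = P_cr/n = 31630/2.11 = 14990 N.

P_allow = 15.0 kN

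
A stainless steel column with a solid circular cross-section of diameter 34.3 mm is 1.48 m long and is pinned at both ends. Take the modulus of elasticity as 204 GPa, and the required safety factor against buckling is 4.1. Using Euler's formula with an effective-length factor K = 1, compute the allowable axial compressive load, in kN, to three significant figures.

I = πd⁴/64 = π×34.3⁴/64 = 67940 mm⁴.
Effective length L_e = KL = 1×1.48 m = 1480 mm.
Euler critical load P_cr = π²EI/L_e² = π²×204000×67940/1480² = 62450 N.
P_allow = P_cr/n = 62450/4.1 = 15230 N.

P_allow = 15.2 kN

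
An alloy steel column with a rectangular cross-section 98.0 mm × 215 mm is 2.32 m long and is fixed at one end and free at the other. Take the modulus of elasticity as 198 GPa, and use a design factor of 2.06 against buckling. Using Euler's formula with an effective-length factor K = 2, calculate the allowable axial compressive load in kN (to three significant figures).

Buckling occurs about the weak axis: I_min = h·b³/12 = 215×98.0³/12 = 1.686×10^7 mm⁴ (b = 98.0 mm is the smaller dimension).
Effective length L_e = KL = 2×2.32 m = 4640 mm.
Euler critical load P_cr = π²EI/L_e² = π²×198000×1.686×10^7/4640² = 1.531×10^6 N.
P_allow = P_cr/n = 1.531×10^6/2.06 = 743000 N.

P_allow = 743 kN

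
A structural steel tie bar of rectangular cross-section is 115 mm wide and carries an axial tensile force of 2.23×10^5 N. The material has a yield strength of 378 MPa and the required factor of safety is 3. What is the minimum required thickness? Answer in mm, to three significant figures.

t = 15.4 mm

σ_allow = 378/3 = 126.0 MPa.
Required area A = F/σ_allow = 223000/126.0 = 1770 mm².
t = A/w = 1770/115 = 15.39 mm.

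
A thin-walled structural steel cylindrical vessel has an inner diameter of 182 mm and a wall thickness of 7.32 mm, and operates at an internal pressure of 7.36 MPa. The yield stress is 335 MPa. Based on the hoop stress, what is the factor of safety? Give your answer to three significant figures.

σ_h = pD/(2t) = 7.36×182/(2×7.32) = 91.50 MPa.
n = 335/91.50 = 3.661.

n = 3.66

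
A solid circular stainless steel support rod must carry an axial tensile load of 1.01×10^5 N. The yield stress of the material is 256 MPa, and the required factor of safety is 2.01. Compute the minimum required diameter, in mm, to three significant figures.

Allowable stress σ_allow = 256/2.01 = 127.4 MPa.
Required area A = F/σ_allow = 101000/127.4 = 793.0 mm².
A = πd²/4 → d = √(4A/π) = 31.78 mm.

d = 31.8 mm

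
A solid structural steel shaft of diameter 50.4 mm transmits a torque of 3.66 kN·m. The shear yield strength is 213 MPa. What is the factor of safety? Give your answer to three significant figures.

n = 1.46

τ = 16T/(πd³) = 16×3660000/(π×50.4³) = 145.6 MPa.
n = τ_limit/τ = 213/145.6 = 1.463.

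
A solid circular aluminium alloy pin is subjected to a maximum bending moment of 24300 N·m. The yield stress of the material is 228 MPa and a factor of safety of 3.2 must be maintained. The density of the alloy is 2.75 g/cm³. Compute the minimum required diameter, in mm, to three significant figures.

σ_allow = 228/3.2 = 71.25 MPa.
For a solid circular section σ = 32M/(πd³), so d³ = 32M/(π σ_allow) = 32×2.4300×10^7/(π×71.25) = 3.474×10^6 mm³.
d = 151.5 mm.

d = 151 mm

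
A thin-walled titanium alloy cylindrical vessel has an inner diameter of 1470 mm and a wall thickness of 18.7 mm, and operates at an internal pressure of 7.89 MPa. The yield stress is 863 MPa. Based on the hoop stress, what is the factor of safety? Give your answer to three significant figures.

n = 2.78

σ_h = pD/(2t) = 7.89×1470/(2×18.7) = 310.1 MPa.
n = 863/310.1 = 2.783.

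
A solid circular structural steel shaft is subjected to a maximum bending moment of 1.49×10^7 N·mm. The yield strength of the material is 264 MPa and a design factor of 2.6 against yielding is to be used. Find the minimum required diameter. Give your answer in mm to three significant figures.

d = 114 mm

σ_allow = 264/2.6 = 101.5 MPa.
For a solid circular section σ = 32M/(πd³), so d³ = 32M/(π σ_allow) = 32×1.4900×10^7/(π×101.5) = 1.495×10^6 mm³.
d = 114.3 mm.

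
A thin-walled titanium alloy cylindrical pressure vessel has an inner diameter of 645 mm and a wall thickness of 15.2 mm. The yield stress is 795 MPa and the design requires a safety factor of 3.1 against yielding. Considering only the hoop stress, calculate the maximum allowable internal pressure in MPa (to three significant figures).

p_allow = 12.1 MPa

σ_allow = 795/3.1 = 256.5 MPa.
σ_h = pD/(2t) → p_allow = 2σ_allow t/D = 2×256.5×15.2/645 = 12.09 MPa.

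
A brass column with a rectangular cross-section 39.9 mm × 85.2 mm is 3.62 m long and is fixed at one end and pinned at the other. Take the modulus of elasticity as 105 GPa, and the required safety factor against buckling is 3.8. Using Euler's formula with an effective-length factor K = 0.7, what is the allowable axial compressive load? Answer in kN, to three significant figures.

Buckling occurs about the weak axis: I_min = h·b³/12 = 85.2×39.9³/12 = 451000 mm⁴ (b = 39.9 mm is the smaller dimension).
Effective length L_e = KL = 0.7×3.62 m = 2534 mm.
Euler critical load P_cr = π²EI/L_e² = π²×105000×451000/2534² = 72790 N.
P_allow = P_cr/n = 72790/3.8 = 19150 N.

P_allow = 19.2 kN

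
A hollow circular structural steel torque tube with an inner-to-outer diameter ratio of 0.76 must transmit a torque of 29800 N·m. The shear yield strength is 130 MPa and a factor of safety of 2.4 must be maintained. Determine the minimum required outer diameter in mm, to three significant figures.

d_o = 161 mm

τ_allow = 130/2.4 = 54.17 MPa.
For a hollow shaft τ = 16T/[πd_o³(1−k⁴)] with k = 0.76, so 1−k⁴ = 0.6664.
d_o³ = 16T/[π τ_allow (1−k⁴)] = 16×2.9800×10^7/(π×54.17×0.6664) = 4.205×10^6 mm³.
d_o = 161.4 mm.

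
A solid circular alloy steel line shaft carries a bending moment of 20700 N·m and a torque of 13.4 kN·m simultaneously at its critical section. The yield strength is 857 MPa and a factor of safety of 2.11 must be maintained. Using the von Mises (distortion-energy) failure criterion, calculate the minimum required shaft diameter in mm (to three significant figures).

σ_allow = σ_y/n = 857/2.11 = 406.2 MPa.
For a solid shaft σ_b = 32M/(πd³) and τ = 16T/(πd³), so the von Mises stress is σ' = (16/πd³)·√(4M²+3T²).
√(4M²+3T²) = √(4×(2.070×10^7)² + 3×(1.340×10^7)²) = 4.746×10^7 N·mm.
d³ = 16×4.746×10^7/(π×406.2) = 595100 mm³.
d = 84.11 mm.

d = 84.1 mm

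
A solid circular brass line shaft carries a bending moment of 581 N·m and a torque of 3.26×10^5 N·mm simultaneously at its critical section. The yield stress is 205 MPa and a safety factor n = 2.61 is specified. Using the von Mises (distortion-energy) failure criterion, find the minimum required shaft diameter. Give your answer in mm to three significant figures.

d = 43.8 mm

σ_allow = σ_y/n = 205/2.61 = 78.54 MPa.
For a solid shaft σ_b = 32M/(πd³) and τ = 16T/(πd³), so the von Mises stress is σ' = (16/πd³)·√(4M²+3T²).
√(4M²+3T²) = √(4×(581000)² + 3×(326000)²) = 1.292×10^6 N·mm.
d³ = 16×1.292×10^6/(π×78.54) = 83770 mm³.
d = 43.76 mm.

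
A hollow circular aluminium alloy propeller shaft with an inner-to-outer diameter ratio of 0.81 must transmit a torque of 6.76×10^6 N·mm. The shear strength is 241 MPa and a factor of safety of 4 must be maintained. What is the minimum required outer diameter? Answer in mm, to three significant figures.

d_o = 100 mm

τ_allow = 241/4 = 60.25 MPa.
For a hollow shaft τ = 16T/[πd_o³(1−k⁴)] with k = 0.81, so 1−k⁴ = 0.5695.
d_o³ = 16T/[π τ_allow (1−k⁴)] = 16×6760000/(π×60.25×0.5695) = 1.003×10^6 mm³.
d_o = 100.1 mm.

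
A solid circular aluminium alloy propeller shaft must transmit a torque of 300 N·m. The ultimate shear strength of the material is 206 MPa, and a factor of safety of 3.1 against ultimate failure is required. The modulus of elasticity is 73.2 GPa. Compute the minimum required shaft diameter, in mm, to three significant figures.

d = 28.4 mm

Allowable shear stress τ_allow = 206/3.1 = 66.45 MPa.
For a solid shaft τ = 16T/(πd³), so d³ = 16T/(π τ_allow) = 16×300000/(π×66.45) = 22990 mm³.
d = (22990)^(1/3) = 28.44 mm.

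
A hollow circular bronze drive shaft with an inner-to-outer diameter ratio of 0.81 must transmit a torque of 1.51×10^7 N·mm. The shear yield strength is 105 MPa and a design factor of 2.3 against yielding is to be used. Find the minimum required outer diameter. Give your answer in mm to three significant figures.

τ_allow = 105/2.3 = 45.65 MPa.
For a hollow shaft τ = 16T/[πd_o³(1−k⁴)] with k = 0.81, so 1−k⁴ = 0.5695.
d_o³ = 16T/[π τ_allow (1−k⁴)] = 16×1.5100×10^7/(π×45.65×0.5695) = 2.958×10^6 mm³.
d_o = 143.5 mm.

d_o = 144 mm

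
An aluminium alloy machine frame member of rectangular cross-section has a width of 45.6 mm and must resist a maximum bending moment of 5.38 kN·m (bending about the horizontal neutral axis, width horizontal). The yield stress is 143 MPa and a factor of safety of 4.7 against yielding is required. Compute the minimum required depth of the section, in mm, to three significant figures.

σ_allow = 143/4.7 = 30.43 MPa.
For a rectangular section σ = 6M/(bh²), so h² = 6M/(b σ_allow) = 6×5380000/(45.6×30.43) = 23270 mm².
h = 152.5 mm.

h = 153 mm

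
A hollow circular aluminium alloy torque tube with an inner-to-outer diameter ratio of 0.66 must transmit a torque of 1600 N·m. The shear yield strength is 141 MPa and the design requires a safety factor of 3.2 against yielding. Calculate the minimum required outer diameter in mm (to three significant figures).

τ_allow = 141/3.2 = 44.06 MPa.
For a hollow shaft τ = 16T/[πd_o³(1−k⁴)] with k = 0.66, so 1−k⁴ = 0.8103.
d_o³ = 16T/[π τ_allow (1−k⁴)] = 16×1600000/(π×44.06×0.8103) = 228200 mm³.
d_o = 61.11 mm.

d_o = 61.1 mm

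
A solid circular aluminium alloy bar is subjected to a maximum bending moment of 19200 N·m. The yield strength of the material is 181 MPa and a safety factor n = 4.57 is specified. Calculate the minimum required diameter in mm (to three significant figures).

σ_allow = 181/4.57 = 39.61 MPa.
For a solid circular section σ = 32M/(πd³), so d³ = 32M/(π σ_allow) = 32×1.9200×10^7/(π×39.61) = 4.938×10^6 mm³.
d = 170.3 mm.

d = 170 mm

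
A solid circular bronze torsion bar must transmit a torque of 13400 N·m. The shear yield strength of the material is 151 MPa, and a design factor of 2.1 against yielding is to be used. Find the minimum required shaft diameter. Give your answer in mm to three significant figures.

d = 98.3 mm

Allowable shear stress τ_allow = 151/2.1 = 71.90 MPa.
For a solid shaft τ = 16T/(πd³), so d³ = 16T/(π τ_allow) = 16×1.3400×10^7/(π×71.90) = 949100 mm³.
d = (949100)^(1/3) = 98.27 mm.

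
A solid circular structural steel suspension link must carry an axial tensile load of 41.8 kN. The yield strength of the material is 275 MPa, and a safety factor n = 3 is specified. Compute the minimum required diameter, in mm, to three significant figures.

Allowable stress σ_allow = 275/3 = 91.67 MPa.
Required area A = F/σ_allow = 41800/91.67 = 456.0 mm².
A = πd²/4 → d = √(4A/π) = 24.10 mm.

d = 24.1 mm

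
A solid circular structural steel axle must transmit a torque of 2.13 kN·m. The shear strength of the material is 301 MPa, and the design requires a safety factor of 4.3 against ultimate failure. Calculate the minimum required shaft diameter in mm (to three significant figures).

d = 53.7 mm

Allowable shear stress τ_allow = 301/4.3 = 70.00 MPa.
For a solid shaft τ = 16T/(πd³), so d³ = 16T/(π τ_allow) = 16×2130000/(π×70.00) = 155000 mm³.
d = (155000)^(1/3) = 53.71 mm.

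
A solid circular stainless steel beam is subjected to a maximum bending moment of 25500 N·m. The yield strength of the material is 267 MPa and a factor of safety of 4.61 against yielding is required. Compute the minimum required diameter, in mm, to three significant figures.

σ_allow = 267/4.61 = 57.92 MPa.
For a solid circular section σ = 32M/(πd³), so d³ = 32M/(π σ_allow) = 32×2.5500×10^7/(π×57.92) = 4.485×10^6 mm³.
d = 164.9 mm.

d = 165 mm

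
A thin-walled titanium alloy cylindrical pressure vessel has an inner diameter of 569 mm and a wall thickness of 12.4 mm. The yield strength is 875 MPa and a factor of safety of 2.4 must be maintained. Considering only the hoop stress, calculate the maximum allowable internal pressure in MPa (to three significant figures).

p_allow = 15.9 MPa

σ_allow = 875/2.4 = 364.6 MPa.
σ_h = pD/(2t) → p_allow = 2σ_allow t/D = 2×364.6×12.4/569 = 15.89 MPa.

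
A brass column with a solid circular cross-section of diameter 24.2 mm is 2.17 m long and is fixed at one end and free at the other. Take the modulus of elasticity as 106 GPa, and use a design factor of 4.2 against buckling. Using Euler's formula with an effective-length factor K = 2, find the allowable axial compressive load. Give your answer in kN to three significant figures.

P_allow = 0.223 kN

I = πd⁴/64 = π×24.2⁴/64 = 16840 mm⁴.
Effective length L_e = KL = 2×2.17 m = 4340 mm.
Euler critical load P_cr = π²EI/L_e² = π²×106000×16840/4340² = 935.1 N.
P_allow = P_cr/n = 935.1/4.2 = 222.6 N.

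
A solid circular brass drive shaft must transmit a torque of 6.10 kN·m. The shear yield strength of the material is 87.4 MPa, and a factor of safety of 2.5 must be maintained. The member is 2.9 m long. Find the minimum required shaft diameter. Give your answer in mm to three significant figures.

d = 96.1 mm

Allowable shear stress τ_allow = 87.4/2.5 = 34.96 MPa.
For a solid shaft τ = 16T/(πd³), so d³ = 16T/(π τ_allow) = 16×6100000/(π×34.96) = 888600 mm³.
d = (888600)^(1/3) = 96.14 mm.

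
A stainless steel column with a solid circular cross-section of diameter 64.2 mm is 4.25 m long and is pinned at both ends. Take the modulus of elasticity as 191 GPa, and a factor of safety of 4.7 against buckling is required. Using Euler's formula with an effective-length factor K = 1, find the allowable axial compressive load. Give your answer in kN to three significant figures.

I = πd⁴/64 = π×64.2⁴/64 = 833900 mm⁴.
Effective length L_e = KL = 1×4.25 m = 4250 mm.
Euler critical load P_cr = π²EI/L_e² = π²×191000×833900/4250² = 87030 N.
P_allow = P_cr/n = 87030/4.7 = 18520 N.

P_allow = 18.5 kN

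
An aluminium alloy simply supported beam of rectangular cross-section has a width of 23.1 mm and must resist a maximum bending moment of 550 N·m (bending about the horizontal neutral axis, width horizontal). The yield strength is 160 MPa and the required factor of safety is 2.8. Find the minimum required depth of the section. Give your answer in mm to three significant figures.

h = 50.0 mm

σ_allow = 160/2.8 = 57.14 MPa.
For a rectangular section σ = 6M/(bh²), so h² = 6M/(b σ_allow) = 6×550000/(23.1×57.14) = 2500 mm².
h = 50.00 mm.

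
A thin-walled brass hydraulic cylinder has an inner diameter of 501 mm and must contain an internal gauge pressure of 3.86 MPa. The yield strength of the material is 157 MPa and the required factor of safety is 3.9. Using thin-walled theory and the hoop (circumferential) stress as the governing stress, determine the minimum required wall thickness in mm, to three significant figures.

σ_allow = 157/3.9 = 40.26 MPa.
Hoop stress σ_h = pD/(2t), so t = pD/(2σ_allow) = 3.86×501/(2×40.26) = 24.02 mm.

t = 24.0 mm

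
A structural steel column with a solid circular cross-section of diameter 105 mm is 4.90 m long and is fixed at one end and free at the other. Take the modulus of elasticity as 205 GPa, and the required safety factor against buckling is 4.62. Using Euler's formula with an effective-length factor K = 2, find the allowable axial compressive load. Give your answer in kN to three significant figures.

P_allow = 27.2 kN

I = πd⁴/64 = π×105⁴/64 = 5.967×10^6 mm⁴.
Effective length L_e = KL = 2×4.90 m = 9800 mm.
Euler critical load P_cr = π²EI/L_e² = π²×205000×5.967×10^6/9800² = 125700 N.
P_allow = P_cr/n = 125700/4.62 = 27210 N.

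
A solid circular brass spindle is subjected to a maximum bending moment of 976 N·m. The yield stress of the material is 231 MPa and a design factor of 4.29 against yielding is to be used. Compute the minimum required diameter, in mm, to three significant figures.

d = 56.9 mm

σ_allow = 231/4.29 = 53.85 MPa.
For a solid circular section σ = 32M/(πd³), so d³ = 32M/(π σ_allow) = 32×976000/(π×53.85) = 184600 mm³.
d = 56.94 mm.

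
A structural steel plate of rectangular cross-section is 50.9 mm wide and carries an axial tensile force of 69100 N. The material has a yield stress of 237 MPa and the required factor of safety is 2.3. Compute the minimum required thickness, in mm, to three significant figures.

t = 13.2 mm

σ_allow = 237/2.3 = 103.0 MPa.
Required area A = F/σ_allow = 69100/103.0 = 670.6 mm².
t = A/w = 670.6/50.9 = 13.17 mm.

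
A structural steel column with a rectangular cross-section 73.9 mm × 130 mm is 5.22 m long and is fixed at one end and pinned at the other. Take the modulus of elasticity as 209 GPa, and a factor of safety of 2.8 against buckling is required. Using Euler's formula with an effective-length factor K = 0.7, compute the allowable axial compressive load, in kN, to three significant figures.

Buckling occurs about the weak axis: I_min = h·b³/12 = 130×73.9³/12 = 4.372×10^6 mm⁴ (b = 73.9 mm is the smaller dimension).
Effective length L_e = KL = 0.7×5.22 m = 3654 mm.
Euler critical load P_cr = π²EI/L_e² = π²×209000×4.372×10^6/3654² = 675500 N.
P_allow = P_cr/n = 675500/2.8 = 241200 N.

P_allow = 241 kN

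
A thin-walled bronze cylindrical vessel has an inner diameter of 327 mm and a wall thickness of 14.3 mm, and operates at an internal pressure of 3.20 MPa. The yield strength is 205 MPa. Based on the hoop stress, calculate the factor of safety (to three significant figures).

n = 5.60

σ_h = pD/(2t) = 3.20×327/(2×14.3) = 36.59 MPa.
n = 205/36.59 = 5.603.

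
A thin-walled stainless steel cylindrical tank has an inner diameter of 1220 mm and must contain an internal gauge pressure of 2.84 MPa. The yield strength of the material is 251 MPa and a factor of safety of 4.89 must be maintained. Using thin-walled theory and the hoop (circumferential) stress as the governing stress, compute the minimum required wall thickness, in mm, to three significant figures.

σ_allow = 251/4.89 = 51.33 MPa.
Hoop stress σ_h = pD/(2t), so t = pD/(2σ_allow) = 2.84×1220/(2×51.33) = 33.75 mm.

t = 33.8 mm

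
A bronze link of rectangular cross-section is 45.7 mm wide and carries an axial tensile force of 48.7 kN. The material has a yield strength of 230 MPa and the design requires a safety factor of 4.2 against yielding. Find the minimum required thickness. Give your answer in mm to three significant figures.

t = 19.5 mm

σ_allow = 230/4.2 = 54.76 MPa.
Required area A = F/σ_allow = 48700/54.76 = 889.3 mm².
t = A/w = 889.3/45.7 = 19.46 mm.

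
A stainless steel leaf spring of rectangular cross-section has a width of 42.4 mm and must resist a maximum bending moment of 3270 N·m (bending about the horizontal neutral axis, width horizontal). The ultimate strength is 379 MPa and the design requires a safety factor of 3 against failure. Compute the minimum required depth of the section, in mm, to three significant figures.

h = 60.5 mm

σ_allow = 379/3 = 126.3 MPa.
For a rectangular section σ = 6M/(bh²), so h² = 6M/(b σ_allow) = 6×3270000/(42.4×126.3) = 3663 mm².
h = 60.52 mm.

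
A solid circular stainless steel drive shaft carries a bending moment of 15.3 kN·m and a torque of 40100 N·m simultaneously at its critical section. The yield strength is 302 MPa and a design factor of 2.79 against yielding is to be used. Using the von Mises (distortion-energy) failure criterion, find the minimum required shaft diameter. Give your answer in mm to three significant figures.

σ_allow = σ_y/n = 302/2.79 = 108.2 MPa.
For a solid shaft σ_b = 32M/(πd³) and τ = 16T/(πd³), so the von Mises stress is σ' = (16/πd³)·√(4M²+3T²).
√(4M²+3T²) = √(4×(1.530×10^7)² + 3×(4.010×10^7)²) = 7.590×10^7 N·mm.
d³ = 16×7.590×10^7/(π×108.2) = 3.571×10^6 mm³.
d = 152.8 mm.

d = 153 mm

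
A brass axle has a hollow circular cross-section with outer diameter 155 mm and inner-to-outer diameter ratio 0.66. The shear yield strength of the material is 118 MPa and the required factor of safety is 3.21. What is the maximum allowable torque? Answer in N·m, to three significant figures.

T_allow = 21800 N·m

τ_allow = 118/3.21 = 36.76 MPa.
For a hollow shaft T_allow = τ_allow·πd_o³(1−k⁴)/16 with 1−k⁴ = 0.8103, so πd_o³(1−k⁴)/16 = 592400 mm³.
T_allow = 36.76×592400 = 2.178×10^7 N·mm = 21780 N·m.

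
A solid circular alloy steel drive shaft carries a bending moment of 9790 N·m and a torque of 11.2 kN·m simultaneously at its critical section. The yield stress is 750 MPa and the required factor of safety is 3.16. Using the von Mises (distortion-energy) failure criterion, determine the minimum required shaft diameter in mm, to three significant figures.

σ_allow = σ_y/n = 750/3.16 = 237.3 MPa.
For a solid shaft σ_b = 32M/(πd³) and τ = 16T/(πd³), so the von Mises stress is σ' = (16/πd³)·√(4M²+3T²).
√(4M²+3T²) = √(4×(9.790×10^6)² + 3×(1.120×10^7)²) = 2.756×10^7 N·mm.
d³ = 16×2.756×10^7/(π×237.3) = 591400 mm³.
d = 83.94 mm.

d = 83.9 mm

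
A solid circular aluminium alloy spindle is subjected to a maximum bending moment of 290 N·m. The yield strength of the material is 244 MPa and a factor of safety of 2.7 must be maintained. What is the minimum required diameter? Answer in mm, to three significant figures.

d = 32.0 mm

σ_allow = 244/2.7 = 90.37 MPa.
For a solid circular section σ = 32M/(πd³), so d³ = 32M/(π σ_allow) = 32×290000/(π×90.37) = 32690 mm³.
d = 31.97 mm.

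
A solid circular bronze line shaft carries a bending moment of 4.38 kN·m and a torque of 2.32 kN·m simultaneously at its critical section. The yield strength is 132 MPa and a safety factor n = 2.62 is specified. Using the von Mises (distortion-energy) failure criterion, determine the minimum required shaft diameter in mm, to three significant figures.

d = 99.1 mm

σ_allow = σ_y/n = 132/2.62 = 50.38 MPa.
For a solid shaft σ_b = 32M/(πd³) and τ = 16T/(πd³), so the von Mises stress is σ' = (16/πd³)·√(4M²+3T²).
√(4M²+3T²) = √(4×(4.380×10^6)² + 3×(2.320×10^6)²) = 9.638×10^6 N·mm.
d³ = 16×9.638×10^6/(π×50.38) = 974200 mm³.
d = 99.13 mm.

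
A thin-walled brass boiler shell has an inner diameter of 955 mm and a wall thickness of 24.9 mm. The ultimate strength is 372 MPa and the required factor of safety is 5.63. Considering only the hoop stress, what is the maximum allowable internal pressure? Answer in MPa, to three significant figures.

p_allow = 3.45 MPa

σ_allow = 372/5.63 = 66.07 MPa.
σ_h = pD/(2t) → p_allow = 2σ_allow t/D = 2×66.07×24.9/955 = 3.446 MPa.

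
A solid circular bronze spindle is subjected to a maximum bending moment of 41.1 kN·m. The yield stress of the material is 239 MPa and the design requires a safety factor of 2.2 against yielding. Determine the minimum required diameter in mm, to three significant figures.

d = 157 mm

σ_allow = 239/2.2 = 108.6 MPa.
For a solid circular section σ = 32M/(πd³), so d³ = 32M/(π σ_allow) = 32×4.1100×10^7/(π×108.6) = 3.854×10^6 mm³.
d = 156.8 mm.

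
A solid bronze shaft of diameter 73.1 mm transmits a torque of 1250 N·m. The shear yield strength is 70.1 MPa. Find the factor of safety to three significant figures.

n = 4.30

τ = 16T/(πd³) = 16×1250000/(π×73.1³) = 16.30 MPa.
n = τ_limit/τ = 70.1/16.30 = 4.301.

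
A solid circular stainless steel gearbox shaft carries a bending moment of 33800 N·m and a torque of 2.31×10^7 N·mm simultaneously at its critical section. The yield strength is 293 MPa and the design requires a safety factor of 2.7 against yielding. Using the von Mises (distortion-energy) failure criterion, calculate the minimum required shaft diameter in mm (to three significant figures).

σ_allow = σ_y/n = 293/2.7 = 108.5 MPa.
For a solid shaft σ_b = 32M/(πd³) and τ = 16T/(πd³), so the von Mises stress is σ' = (16/πd³)·√(4M²+3T²).
√(4M²+3T²) = √(4×(3.380×10^7)² + 3×(2.310×10^7)²) = 7.855×10^7 N·mm.
d³ = 16×7.855×10^7/(π×108.5) = 3.687×10^6 mm³.
d = 154.5 mm.

d = 154 mm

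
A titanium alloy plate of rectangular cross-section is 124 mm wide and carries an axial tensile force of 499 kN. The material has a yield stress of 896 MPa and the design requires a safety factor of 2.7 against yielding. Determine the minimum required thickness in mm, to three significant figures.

t = 12.1 mm

σ_allow = 896/2.7 = 331.9 MPa.
Required area A = F/σ_allow = 499000/331.9 = 1504 mm².
t = A/w = 1504/124 = 12.13 mm.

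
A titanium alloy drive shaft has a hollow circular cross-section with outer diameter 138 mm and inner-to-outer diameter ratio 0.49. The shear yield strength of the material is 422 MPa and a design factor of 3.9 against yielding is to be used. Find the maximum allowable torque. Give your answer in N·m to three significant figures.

T_allow = 52600 N·m

τ_allow = 422/3.9 = 108.2 MPa.
For a hollow shaft T_allow = τ_allow·πd_o³(1−k⁴)/16 with 1−k⁴ = 0.9424, so πd_o³(1−k⁴)/16 = 486300 mm³.
T_allow = 108.2×486300 = 5.262×10^7 N·mm = 52620 N·m.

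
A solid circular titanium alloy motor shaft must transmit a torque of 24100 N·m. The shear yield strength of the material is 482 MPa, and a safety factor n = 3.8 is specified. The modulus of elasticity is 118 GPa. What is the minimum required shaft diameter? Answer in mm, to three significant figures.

Allowable shear stress τ_allow = 482/3.8 = 126.8 MPa.
For a solid shaft τ = 16T/(πd³), so d³ = 16T/(π τ_allow) = 16×2.4100×10^7/(π×126.8) = 967700 mm³.
d = (967700)^(1/3) = 98.91 mm.

d = 98.9 mm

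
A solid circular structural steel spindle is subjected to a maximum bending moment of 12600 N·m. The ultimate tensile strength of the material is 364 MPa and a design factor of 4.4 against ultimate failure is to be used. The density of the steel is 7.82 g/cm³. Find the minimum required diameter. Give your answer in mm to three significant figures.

d = 116 mm

σ_allow = 364/4.4 = 82.73 MPa.
For a solid circular section σ = 32M/(πd³), so d³ = 32M/(π σ_allow) = 32×1.2600×10^7/(π×82.73) = 1.551×10^6 mm³.
d = 115.8 mm.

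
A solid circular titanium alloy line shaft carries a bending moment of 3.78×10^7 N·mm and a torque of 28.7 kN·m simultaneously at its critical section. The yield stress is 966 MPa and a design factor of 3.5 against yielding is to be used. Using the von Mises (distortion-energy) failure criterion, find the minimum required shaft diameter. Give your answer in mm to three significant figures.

d = 119 mm

σ_allow = σ_y/n = 966/3.5 = 276.0 MPa.
For a solid shaft σ_b = 32M/(πd³) and τ = 16T/(πd³), so the von Mises stress is σ' = (16/πd³)·√(4M²+3T²).
√(4M²+3T²) = √(4×(3.780×10^7)² + 3×(2.870×10^7)²) = 9.048×10^7 N·mm.
d³ = 16×9.048×10^7/(π×276.0) = 1.670×10^6 mm³.
d = 118.6 mm.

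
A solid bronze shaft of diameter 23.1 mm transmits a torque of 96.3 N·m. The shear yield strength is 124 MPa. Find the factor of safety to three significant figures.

τ = 16T/(πd³) = 16×96300/(π×23.1³) = 39.79 MPa.
n = τ_limit/τ = 124/39.79 = 3.116.

n = 3.12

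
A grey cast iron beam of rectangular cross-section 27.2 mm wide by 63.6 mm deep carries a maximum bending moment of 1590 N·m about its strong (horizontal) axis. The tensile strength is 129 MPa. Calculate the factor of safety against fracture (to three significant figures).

Section modulus S = bh²/6 = 27.2×63.6²/6 = 18340 mm³.
σ = M/S = 1590000/18340 = 86.71 MPa.
n = 129/86.71 = 1.488.

n = 1.49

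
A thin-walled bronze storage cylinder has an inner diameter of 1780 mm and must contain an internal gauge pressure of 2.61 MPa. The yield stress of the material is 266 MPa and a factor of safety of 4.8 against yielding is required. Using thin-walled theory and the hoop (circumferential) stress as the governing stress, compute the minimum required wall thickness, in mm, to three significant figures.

σ_allow = 266/4.8 = 55.42 MPa.
Hoop stress σ_h = pD/(2t), so t = pD/(2σ_allow) = 2.61×1780/(2×55.42) = 41.92 mm.

t = 41.9 mm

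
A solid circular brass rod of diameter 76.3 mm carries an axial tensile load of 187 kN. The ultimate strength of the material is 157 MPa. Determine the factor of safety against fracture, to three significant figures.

A = πd²/4 = 4572 mm².
σ = F/A = 187000/4572 = 40.90 MPa.
n = 157/40.90 = 3.839.

n = 3.84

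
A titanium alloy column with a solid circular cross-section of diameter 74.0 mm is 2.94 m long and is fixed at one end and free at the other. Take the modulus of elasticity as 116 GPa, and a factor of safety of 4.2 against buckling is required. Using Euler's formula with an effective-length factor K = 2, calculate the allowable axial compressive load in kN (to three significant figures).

P_allow = 11.6 kN

I = πd⁴/64 = π×74.0⁴/64 = 1.472×10^6 mm⁴.
Effective length L_e = KL = 2×2.94 m = 5880 mm.
Euler critical load P_cr = π²EI/L_e² = π²×116000×1.472×10^6/5880² = 48740 N.
P_allow = P_cr/n = 48740/4.2 = 11610 N.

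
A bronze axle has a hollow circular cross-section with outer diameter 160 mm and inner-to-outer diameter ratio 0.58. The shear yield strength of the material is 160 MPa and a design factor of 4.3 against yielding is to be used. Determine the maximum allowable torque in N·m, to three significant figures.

T_allow = 26500 N·m

τ_allow = 160/4.3 = 37.21 MPa.
For a hollow shaft T_allow = τ_allow·πd_o³(1−k⁴)/16 with 1−k⁴ = 0.8868, so πd_o³(1−k⁴)/16 = 713200 mm³.
T_allow = 37.21×713200 = 2.654×10^7 N·mm = 26540 N·m.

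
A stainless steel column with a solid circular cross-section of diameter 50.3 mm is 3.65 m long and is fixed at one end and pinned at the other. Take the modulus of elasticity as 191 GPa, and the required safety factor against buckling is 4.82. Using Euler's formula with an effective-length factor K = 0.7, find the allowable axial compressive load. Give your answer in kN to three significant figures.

P_allow = 18.8 kN

I = πd⁴/64 = π×50.3⁴/64 = 314200 mm⁴.
Effective length L_e = KL = 0.7×3.65 m = 2555 mm.
Euler critical load P_cr = π²EI/L_e² = π²×191000×314200/2555² = 90740 N.
P_allow = P_cr/n = 90740/4.82 = 18830 N.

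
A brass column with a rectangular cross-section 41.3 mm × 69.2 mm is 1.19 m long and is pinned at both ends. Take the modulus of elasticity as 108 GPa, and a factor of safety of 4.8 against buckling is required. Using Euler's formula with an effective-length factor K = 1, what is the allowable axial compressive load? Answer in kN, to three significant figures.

P_allow = 63.7 kN

Buckling occurs about the weak axis: I_min = h·b³/12 = 69.2×41.3³/12 = 406200 mm⁴ (b = 41.3 mm is the smaller dimension).
Effective length L_e = KL = 1×1.19 m = 1190 mm.
Euler critical load P_cr = π²EI/L_e² = π²×108000×406200/1190² = 305800 N.
P_allow = P_cr/n = 305800/4.8 = 63700 N.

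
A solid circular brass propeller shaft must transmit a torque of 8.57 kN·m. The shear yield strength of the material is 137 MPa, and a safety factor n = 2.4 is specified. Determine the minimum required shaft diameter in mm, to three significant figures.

Allowable shear stress τ_allow = 137/2.4 = 57.08 MPa.
For a solid shaft τ = 16T/(πd³), so d³ = 16T/(π τ_allow) = 16×8570000/(π×57.08) = 764600 mm³.
d = (764600)^(1/3) = 91.44 mm.

d = 91.4 mm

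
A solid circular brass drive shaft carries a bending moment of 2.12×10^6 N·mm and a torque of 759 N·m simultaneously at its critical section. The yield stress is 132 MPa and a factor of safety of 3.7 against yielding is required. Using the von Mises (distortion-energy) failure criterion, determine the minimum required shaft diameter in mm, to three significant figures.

σ_allow = σ_y/n = 132/3.7 = 35.68 MPa.
For a solid shaft σ_b = 32M/(πd³) and τ = 16T/(πd³), so the von Mises stress is σ' = (16/πd³)·√(4M²+3T²).
√(4M²+3T²) = √(4×(2.120×10^6)² + 3×(759000)²) = 4.439×10^6 N·mm.
d³ = 16×4.439×10^6/(π×35.68) = 633700 mm³.
d = 85.89 mm.

d = 85.9 mm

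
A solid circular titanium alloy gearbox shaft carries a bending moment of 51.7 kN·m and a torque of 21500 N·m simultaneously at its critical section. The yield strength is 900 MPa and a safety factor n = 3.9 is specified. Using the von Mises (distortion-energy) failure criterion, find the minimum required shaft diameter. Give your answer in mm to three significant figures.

σ_allow = σ_y/n = 900/3.9 = 230.8 MPa.
For a solid shaft σ_b = 32M/(πd³) and τ = 16T/(πd³), so the von Mises stress is σ' = (16/πd³)·√(4M²+3T²).
√(4M²+3T²) = √(4×(5.170×10^7)² + 3×(2.150×10^7)²) = 1.099×10^8 N·mm.
d³ = 16×1.099×10^8/(π×230.8) = 2.425×10^6 mm³.
d = 134.4 mm.

d = 134 mm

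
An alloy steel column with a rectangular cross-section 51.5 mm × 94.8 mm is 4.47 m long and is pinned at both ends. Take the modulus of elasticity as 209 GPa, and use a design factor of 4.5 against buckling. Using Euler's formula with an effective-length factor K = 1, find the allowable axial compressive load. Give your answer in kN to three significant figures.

P_allow = 24.8 kN

Buckling occurs about the weak axis: I_min = h·b³/12 = 94.8×51.5³/12 = 1.079×10^6 mm⁴ (b = 51.5 mm is the smaller dimension).
Effective length L_e = KL = 1×4.47 m = 4470 mm.
Euler critical load P_cr = π²EI/L_e² = π²×209000×1.079×10^6/4470² = 111400 N.
P_allow = P_cr/n = 111400/4.5 = 24760 N.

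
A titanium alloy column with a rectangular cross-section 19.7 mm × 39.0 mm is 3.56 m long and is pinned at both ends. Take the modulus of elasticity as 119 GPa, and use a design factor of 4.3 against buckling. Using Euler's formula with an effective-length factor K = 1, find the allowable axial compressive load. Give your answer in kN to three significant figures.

P_allow = 0.536 kN

Buckling occurs about the weak axis: I_min = h·b³/12 = 39.0×19.7³/12 = 24850 mm⁴ (b = 19.7 mm is the smaller dimension).
Effective length L_e = KL = 1×3.56 m = 3560 mm.
Euler critical load P_cr = π²EI/L_e² = π²×119000×24850/3560² = 2303 N.
P_allow = P_cr/n = 2303/4.3 = 535.5 N.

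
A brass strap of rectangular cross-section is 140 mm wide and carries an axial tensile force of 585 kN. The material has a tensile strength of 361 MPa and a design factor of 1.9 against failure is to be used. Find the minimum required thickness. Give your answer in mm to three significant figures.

t = 22.0 mm

σ_allow = 361/1.9 = 190.0 MPa.
Required area A = F/σ_allow = 585000/190.0 = 3079 mm².
t = A/w = 3079/140 = 21.99 mm.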